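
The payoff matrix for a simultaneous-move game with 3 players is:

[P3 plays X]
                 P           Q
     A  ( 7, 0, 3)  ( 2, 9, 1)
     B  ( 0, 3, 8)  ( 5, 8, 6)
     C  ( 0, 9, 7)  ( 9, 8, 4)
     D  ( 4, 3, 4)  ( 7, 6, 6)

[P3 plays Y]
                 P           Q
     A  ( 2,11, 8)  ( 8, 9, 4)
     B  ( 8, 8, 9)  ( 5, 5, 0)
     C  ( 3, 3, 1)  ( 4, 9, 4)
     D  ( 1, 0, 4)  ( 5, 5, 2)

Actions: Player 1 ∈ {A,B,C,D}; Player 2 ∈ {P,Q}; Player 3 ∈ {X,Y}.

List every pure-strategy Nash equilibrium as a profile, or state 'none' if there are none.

NE set: (B,P,Y)

(A,P,X): not NE [P2→Q gives 9>0; P3→Y gives 8>3]
(A,P,Y): not NE [P1→B gives 8>2]
(A,Q,X): not NE [P1→C gives 9>2; P3→Y gives 4>1]
(A,Q,Y): not NE [P2→P gives 11>9]
(B,P,X): not NE [P1→A gives 7>0; P2→Q gives 8>3; P3→Y gives 9>8]
(B,P,Y): NE
(B,Q,X): not NE [P1→C gives 9>5]
(B,Q,Y): not NE [P1→A gives 8>5; P2→P gives 8>5; P3→X gives 6>0]
(C,P,X): not NE [P1→A gives 7>0]
(C,P,Y): not NE [P1→B gives 8>3; P2→Q gives 9>3; P3→X gives 7>1]
(C,Q,X): not NE [P2→P gives 9>8]
(C,Q,Y): not NE [P1→A gives 8>4]
(D,P,X): not NE [P1→A gives 7>4; P2→Q gives 6>3]
(D,P,Y): not NE [P1→B gives 8>1; P2→Q gives 5>0]
(D,Q,X): not NE [P1→C gives 9>7]
(D,Q,Y): not NE [P1→A gives 8>5; P3→X gives 6>2]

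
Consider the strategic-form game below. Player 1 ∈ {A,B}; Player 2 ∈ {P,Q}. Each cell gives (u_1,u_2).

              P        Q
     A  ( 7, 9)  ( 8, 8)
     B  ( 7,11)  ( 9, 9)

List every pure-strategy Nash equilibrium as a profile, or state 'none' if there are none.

(A,P): NE
(A,Q): not NE [P1→B gives 9>8; P2→P gives 9>8]
(B,P): NE
(B,Q): not NE [P2→P gives 11>9]

PSNE = {(A,P), (B,P)}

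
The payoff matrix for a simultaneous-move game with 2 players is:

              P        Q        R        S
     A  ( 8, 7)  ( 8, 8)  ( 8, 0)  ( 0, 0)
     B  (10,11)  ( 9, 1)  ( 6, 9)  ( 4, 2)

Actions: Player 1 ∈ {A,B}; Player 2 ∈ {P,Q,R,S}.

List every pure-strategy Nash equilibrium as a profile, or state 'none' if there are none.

NE set: (B,P)

(A,P): not NE [P1→B gives 10>8; P2→Q gives 8>7]
(A,Q): not NE [P1→B gives 9>8]
(A,R): not NE [P2→Q gives 8>0]
(A,S): not NE [P1→B gives 4>0; P2→Q gives 8>0]
(B,P): NE
(B,Q): not NE [P2→P gives 11>1]
(B,R): not NE [P1→A gives 8>6; P2→P gives 11>9]
(B,S): not NE [P2→P gives 11>2]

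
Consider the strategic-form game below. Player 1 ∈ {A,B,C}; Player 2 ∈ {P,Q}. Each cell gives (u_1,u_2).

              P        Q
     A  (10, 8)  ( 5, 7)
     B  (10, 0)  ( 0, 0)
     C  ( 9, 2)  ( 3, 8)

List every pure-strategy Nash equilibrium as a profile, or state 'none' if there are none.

(A,P): NE
(A,Q): not NE [P2→P gives 8>7]
(B,P): NE
(B,Q): not NE [P1→A gives 5>0]
(C,P): not NE [P1→B gives 10>9; P2→Q gives 8>2]
(C,Q): not NE [P1→A gives 5>3]

Nash profiles: (A,P), (B,P)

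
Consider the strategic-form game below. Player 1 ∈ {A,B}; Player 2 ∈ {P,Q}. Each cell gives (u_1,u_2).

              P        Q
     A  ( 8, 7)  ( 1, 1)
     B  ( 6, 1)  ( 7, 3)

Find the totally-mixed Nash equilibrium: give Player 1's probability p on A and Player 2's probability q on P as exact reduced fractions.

p=1/4, q=3/4

P1 indiff ⇒ q·8+(1-q)·1 = q·6+(1-q)·7 ⇒ q(2) = (1-q)(6) ⇒ q = 3/4
P2 indiff ⇒ p·7+(1-p)·1 = p·1+(1-p)·3 ⇒ p(6) = (1-p)(2) ⇒ p = 1/4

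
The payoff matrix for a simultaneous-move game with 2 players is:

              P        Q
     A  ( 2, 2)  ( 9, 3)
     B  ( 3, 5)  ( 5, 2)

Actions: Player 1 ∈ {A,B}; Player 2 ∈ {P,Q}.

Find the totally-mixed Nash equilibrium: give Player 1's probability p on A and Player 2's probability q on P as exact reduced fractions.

P1 indiff ⇒ q·2+(1-q)·9 = q·3+(1-q)·5 ⇒ q(-1) = (1-q)(-4) ⇒ q = 4/5
P2 indiff ⇒ p·2+(1-p)·5 = p·3+(1-p)·2 ⇒ p(-1) = (1-p)(-3) ⇒ p = 3/4

p=3/4, q=4/5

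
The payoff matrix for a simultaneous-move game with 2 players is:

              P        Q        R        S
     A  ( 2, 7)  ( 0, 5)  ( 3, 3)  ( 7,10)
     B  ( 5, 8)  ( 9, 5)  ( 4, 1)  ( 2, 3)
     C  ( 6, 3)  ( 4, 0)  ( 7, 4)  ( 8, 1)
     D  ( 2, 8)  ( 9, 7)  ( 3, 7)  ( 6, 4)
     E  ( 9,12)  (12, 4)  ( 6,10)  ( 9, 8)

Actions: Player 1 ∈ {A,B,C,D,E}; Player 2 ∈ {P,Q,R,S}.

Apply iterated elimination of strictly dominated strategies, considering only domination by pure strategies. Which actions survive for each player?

Remaining: P1:{C,E} P2:{P,R}

P1 drop A (C beats it: P:6>2 Q:4>0 R:7>3 S:8>7)
P1 drop B (E beats it: P:9>5 Q:12>9 R:6>4 S:9>2)
P1 drop D (E beats it: P:9>2 Q:12>9 R:6>3 S:9>6)
P2 drop Q (P beats it: C:3>0 E:12>4)
P2 drop S (P beats it: C:3>1 E:12>8)
P1→{C,E} P2→{P,R}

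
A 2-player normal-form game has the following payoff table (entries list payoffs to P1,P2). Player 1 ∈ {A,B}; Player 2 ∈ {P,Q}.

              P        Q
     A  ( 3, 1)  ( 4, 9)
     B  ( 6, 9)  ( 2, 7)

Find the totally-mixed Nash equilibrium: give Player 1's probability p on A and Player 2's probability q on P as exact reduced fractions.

P1 indiff ⇒ q·3+(1-q)·4 = q·6+(1-q)·2 ⇒ q(-3) = (1-q)(-2) ⇒ q = 2/5
P2 indiff ⇒ p·1+(1-p)·9 = p·9+(1-p)·7 ⇒ p(-8) = (1-p)(-2) ⇒ p = 1/5

P1 mixes 1/5 on A; P2 mixes 2/5 on P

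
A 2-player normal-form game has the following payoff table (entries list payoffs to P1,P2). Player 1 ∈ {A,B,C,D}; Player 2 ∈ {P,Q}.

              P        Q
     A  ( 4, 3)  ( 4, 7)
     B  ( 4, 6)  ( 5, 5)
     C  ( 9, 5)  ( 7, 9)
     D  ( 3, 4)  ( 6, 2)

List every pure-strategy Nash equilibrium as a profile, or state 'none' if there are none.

Nash profiles: (C,Q)

(A,P): not NE [P1→C gives 9>4; P2→Q gives 7>3]
(A,Q): not NE [P1→C gives 7>4]
(B,P): not NE [P1→C gives 9>4]
(B,Q): not NE [P1→C gives 7>5; P2→P gives 6>5]
(C,P): not NE [P2→Q gives 9>5]
(C,Q): NE
(D,P): not NE [P1→C gives 9>3]
(D,Q): not NE [P1→C gives 7>6; P2→P gives 4>2]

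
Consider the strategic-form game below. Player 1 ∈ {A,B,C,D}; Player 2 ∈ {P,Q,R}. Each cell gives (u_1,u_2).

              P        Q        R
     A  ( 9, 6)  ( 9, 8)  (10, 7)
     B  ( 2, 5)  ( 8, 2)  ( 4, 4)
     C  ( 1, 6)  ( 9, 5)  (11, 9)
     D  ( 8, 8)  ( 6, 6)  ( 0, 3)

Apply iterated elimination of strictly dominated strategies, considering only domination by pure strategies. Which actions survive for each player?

Survivors P1:{A,C} P2:{Q,R}

P1 drop B (A beats it: P:9>2 Q:9>8 R:10>4)
P1 drop D (A beats it: P:9>8 Q:9>6 R:10>0)
P2 drop P (R beats it: A:7>6 C:9>6)
P1→{A,C} P2→{Q,R}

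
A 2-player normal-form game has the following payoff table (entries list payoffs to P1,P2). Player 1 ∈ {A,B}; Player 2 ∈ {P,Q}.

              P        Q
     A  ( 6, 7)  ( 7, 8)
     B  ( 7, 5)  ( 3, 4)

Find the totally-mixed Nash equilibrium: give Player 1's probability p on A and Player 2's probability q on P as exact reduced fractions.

(p,q) = (1/2, 4/5)

P1 indiff ⇒ q·6+(1-q)·7 = q·7+(1-q)·3 ⇒ q(-1) = (1-q)(-4) ⇒ q = 4/5
P2 indiff ⇒ p·7+(1-p)·5 = p·8+(1-p)·4 ⇒ p(-1) = (1-p)(-1) ⇒ p = 1/2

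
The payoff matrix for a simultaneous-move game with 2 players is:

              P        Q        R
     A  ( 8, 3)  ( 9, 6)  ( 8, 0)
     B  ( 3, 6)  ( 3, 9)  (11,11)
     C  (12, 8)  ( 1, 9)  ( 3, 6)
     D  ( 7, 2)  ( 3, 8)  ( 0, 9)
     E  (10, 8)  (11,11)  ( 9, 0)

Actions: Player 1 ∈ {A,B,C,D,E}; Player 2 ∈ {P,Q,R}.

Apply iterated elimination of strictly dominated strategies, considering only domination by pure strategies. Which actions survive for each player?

P1 drop A (E beats it: P:10>8 Q:11>9 R:9>8)
P1 drop D (E beats it: P:10>7 Q:11>3 R:9>0)
P2 drop P (Q beats it: B:9>6 C:9>8 E:11>8)
P1 drop C (B beats it: Q:3>1 R:11>3)
P1→{B,E} P2→{Q,R}

Remaining: P1:{B,E} P2:{Q,R}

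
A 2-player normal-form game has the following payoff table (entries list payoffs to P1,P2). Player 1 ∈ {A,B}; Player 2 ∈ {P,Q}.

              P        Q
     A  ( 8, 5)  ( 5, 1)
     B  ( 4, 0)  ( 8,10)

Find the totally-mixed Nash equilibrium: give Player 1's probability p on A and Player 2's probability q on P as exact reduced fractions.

(p,q) = (5/7, 3/7)

P1 indiff ⇒ q·8+(1-q)·5 = q·4+(1-q)·8 ⇒ q(4) = (1-q)(3) ⇒ q = 3/7
P2 indiff ⇒ p·5+(1-p)·0 = p·1+(1-p)·10 ⇒ p(4) = (1-p)(10) ⇒ p = 5/7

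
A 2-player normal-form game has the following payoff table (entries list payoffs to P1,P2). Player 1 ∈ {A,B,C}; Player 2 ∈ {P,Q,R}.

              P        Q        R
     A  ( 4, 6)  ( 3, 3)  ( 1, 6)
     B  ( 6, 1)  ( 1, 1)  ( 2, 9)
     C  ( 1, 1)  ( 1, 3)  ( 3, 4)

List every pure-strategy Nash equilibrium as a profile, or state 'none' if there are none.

(A,P): not NE [P1→B gives 6>4]
(A,Q): not NE [P2→R gives 6>3]
(A,R): not NE [P1→C gives 3>1]
(B,P): not NE [P2→R gives 9>1]
(B,Q): not NE [P1→A gives 3>1; P2→R gives 9>1]
(B,R): not NE [P1→C gives 3>2]
(C,P): not NE [P1→B gives 6>1; P2→R gives 4>1]
(C,Q): not NE [P1→A gives 3>1; P2→R gives 4>3]
(C,R): NE

Nash profiles: (C,R)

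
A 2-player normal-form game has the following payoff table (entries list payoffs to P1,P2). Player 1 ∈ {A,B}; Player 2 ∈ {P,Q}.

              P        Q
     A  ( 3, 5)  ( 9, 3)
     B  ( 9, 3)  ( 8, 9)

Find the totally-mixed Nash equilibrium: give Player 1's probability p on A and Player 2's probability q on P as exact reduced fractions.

P1 indiff ⇒ q·3+(1-q)·9 = q·9+(1-q)·8 ⇒ q(-6) = (1-q)(-1) ⇒ q = 1/7
P2 indiff ⇒ p·5+(1-p)·3 = p·3+(1-p)·9 ⇒ p(2) = (1-p)(6) ⇒ p = 3/4

(p,q) = (3/4, 1/7)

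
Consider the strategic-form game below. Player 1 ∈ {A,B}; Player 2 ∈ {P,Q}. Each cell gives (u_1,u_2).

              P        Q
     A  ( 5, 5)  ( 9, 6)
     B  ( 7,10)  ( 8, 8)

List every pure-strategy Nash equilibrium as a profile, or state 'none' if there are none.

(A,P): not NE [P1→B gives 7>5; P2→Q gives 6>5]
(A,Q): NE
(B,P): NE
(B,Q): not NE [P1→A gives 9>8; P2→P gives 10>8]

NE set: (A,Q), (B,P)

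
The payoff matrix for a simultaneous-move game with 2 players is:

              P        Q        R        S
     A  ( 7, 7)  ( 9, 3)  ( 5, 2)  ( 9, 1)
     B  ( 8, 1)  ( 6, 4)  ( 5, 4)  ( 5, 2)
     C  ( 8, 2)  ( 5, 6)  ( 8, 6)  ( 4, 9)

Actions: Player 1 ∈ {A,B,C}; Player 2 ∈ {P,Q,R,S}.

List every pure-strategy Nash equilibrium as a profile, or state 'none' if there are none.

(A,P): not NE [P1→C gives 8>7]
(A,Q): not NE [P2→P gives 7>3]
(A,R): not NE [P1→C gives 8>5; P2→P gives 7>2]
(A,S): not NE [P2→P gives 7>1]
(B,P): not NE [P2→R gives 4>1]
(B,Q): not NE [P1→A gives 9>6]
(B,R): not NE [P1→C gives 8>5]
(B,S): not NE [P1→A gives 9>5; P2→R gives 4>2]
(C,P): not NE [P2→S gives 9>2]
(C,Q): not NE [P1→A gives 9>5; P2→S gives 9>6]
(C,R): not NE [P2→S gives 9>6]
(C,S): not NE [P1→A gives 9>4]

No pure NE.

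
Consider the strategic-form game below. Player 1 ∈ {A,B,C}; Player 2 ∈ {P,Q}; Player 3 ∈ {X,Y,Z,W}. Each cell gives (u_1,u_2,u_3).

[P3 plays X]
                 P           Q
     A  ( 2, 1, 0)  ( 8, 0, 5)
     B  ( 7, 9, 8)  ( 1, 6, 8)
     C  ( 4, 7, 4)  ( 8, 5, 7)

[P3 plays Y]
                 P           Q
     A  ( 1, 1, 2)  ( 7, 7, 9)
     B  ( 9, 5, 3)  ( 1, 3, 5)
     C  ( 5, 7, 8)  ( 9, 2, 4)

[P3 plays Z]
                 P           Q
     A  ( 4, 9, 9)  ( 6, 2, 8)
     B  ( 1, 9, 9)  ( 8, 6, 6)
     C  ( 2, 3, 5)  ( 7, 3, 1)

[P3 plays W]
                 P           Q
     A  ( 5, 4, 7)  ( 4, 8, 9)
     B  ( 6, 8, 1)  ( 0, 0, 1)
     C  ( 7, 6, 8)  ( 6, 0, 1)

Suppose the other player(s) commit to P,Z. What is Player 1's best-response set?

argmax u_1 = {A}

u_1(A vs P,Z) = 4
u_1(B vs P,Z) = 1
u_1(C vs P,Z) = 2
max payoff 4 at {A}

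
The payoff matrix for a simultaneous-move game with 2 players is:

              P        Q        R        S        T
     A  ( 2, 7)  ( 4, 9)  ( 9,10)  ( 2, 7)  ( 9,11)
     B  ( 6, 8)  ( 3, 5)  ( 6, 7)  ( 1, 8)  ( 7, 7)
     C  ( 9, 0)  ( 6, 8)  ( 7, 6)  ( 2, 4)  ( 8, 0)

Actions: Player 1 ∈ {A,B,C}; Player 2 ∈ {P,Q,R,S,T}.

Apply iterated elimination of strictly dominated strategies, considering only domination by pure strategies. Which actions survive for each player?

P1 drop B (C beats it: P:9>6 Q:6>3 R:7>6 S:2>1 T:8>7)
P2 drop P (Q beats it: A:9>7 C:8>0)
P2 drop S (Q beats it: A:9>7 C:8>4)
P1→{A,C} P2→{Q,R,T}

Remaining: P1:{A,C} P2:{Q,R,T}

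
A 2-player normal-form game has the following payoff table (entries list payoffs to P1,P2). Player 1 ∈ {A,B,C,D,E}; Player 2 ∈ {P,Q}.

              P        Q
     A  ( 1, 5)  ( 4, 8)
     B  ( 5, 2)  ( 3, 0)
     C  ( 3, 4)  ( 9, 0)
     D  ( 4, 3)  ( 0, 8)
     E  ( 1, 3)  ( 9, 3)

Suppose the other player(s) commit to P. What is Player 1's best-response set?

u_1(A vs P) = 1
u_1(B vs P) = 5
u_1(C vs P) = 3
u_1(D vs P) = 4
u_1(E vs P) = 1
max payoff 5 at {B}

argmax u_1 = {B}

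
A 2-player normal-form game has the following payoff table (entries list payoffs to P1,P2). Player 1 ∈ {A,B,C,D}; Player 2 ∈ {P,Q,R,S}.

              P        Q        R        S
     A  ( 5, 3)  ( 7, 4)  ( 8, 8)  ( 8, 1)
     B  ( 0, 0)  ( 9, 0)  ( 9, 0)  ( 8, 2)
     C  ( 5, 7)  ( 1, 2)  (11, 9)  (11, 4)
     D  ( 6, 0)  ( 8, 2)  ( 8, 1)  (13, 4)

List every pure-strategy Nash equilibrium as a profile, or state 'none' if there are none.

Nash profiles: (C,R), (D,S)

(A,P): not NE [P1→D gives 6>5; P2→R gives 8>3]
(A,Q): not NE [P1→B gives 9>7; P2→R gives 8>4]
(A,R): not NE [P1→C gives 11>8]
(A,S): not NE [P1→D gives 13>8; P2→R gives 8>1]
(B,P): not NE [P1→D gives 6>0; P2→S gives 2>0]
(B,Q): not NE [P2→S gives 2>0]
(B,R): not NE [P1→C gives 11>9; P2→S gives 2>0]
(B,S): not NE [P1→D gives 13>8]
(C,P): not NE [P1→D gives 6>5; P2→R gives 9>7]
(C,Q): not NE [P1→B gives 9>1; P2→R gives 9>2]
(C,R): NE
(C,S): not NE [P1→D gives 13>11; P2→R gives 9>4]
(D,P): not NE [P2→S gives 4>0]
(D,Q): not NE [P1→B gives 9>8; P2→S gives 4>2]
(D,R): not NE [P1→C gives 11>8; P2→S gives 4>1]
(D,S): NE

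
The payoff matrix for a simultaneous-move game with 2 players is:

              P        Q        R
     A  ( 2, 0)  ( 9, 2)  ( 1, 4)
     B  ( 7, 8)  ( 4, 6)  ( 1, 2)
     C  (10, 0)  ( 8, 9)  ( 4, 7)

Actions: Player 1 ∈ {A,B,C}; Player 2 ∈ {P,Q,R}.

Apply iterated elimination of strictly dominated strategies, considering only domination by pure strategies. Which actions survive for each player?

Survivors P1:{A,C} P2:{Q,R}

P1 drop B (C beats it: P:10>7 Q:8>4 R:4>1)
P2 drop P (Q beats it: A:2>0 C:9>0)
P1→{A,C} P2→{Q,R}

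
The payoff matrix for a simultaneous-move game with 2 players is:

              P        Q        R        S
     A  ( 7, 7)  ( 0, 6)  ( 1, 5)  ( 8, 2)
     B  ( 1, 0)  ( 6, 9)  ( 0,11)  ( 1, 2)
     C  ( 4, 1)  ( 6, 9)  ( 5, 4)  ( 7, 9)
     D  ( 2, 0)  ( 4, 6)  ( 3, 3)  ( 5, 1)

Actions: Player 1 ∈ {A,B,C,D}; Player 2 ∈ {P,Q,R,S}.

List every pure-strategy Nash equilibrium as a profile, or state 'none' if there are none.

Nash profiles: (A,P), (C,Q)

(A,P): NE
(A,Q): not NE [P1→C gives 6>0; P2→P gives 7>6]
(A,R): not NE [P1→C gives 5>1; P2→P gives 7>5]
(A,S): not NE [P2→P gives 7>2]
(B,P): not NE [P1→A gives 7>1; P2→R gives 11>0]
(B,Q): not NE [P2→R gives 11>9]
(B,R): not NE [P1→C gives 5>0]
(B,S): not NE [P1→A gives 8>1; P2→R gives 11>2]
(C,P): not NE [P1→A gives 7>4; P2→S gives 9>1]
(C,Q): NE
(C,R): not NE [P2→S gives 9>4]
(C,S): not NE [P1→A gives 8>7]
(D,P): not NE [P1→A gives 7>2; P2→Q gives 6>0]
(D,Q): not NE [P1→C gives 6>4]
(D,R): not NE [P1→C gives 5>3; P2→Q gives 6>3]
(D,S): not NE [P1→A gives 8>5; P2→Q gives 6>1]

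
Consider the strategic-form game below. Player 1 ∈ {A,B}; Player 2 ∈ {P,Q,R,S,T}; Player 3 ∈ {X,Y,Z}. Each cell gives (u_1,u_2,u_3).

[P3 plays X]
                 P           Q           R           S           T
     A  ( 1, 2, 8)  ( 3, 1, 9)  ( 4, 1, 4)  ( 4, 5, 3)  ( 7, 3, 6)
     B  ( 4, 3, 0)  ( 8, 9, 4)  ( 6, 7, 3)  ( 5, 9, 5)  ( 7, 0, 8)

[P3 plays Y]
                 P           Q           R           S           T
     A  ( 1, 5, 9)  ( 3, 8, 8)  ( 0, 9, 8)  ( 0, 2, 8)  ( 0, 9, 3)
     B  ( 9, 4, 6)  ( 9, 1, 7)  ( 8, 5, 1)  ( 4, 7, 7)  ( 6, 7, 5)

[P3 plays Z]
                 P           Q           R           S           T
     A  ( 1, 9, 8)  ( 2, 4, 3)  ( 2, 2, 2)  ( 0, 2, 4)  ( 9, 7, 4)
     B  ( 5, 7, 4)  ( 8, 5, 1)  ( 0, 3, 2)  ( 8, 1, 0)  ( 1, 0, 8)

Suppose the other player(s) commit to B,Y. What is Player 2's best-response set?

BR_2 = {S,T}

u_2(P vs B,Y) = 4
u_2(Q vs B,Y) = 1
u_2(R vs B,Y) = 5
u_2(S vs B,Y) = 7
u_2(T vs B,Y) = 7
max payoff 7 at {S,T}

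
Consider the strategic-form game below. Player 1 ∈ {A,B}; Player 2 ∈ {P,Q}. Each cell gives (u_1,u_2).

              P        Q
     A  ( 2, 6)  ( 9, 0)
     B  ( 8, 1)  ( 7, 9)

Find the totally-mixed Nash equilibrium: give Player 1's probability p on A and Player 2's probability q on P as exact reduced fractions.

P1 indiff ⇒ q·2+(1-q)·9 = q·8+(1-q)·7 ⇒ q(-6) = (1-q)(-2) ⇒ q = 1/4
P2 indiff ⇒ p·6+(1-p)·1 = p·0+(1-p)·9 ⇒ p(6) = (1-p)(8) ⇒ p = 4/7

P1 mixes 4/7 on A; P2 mixes 1/4 on P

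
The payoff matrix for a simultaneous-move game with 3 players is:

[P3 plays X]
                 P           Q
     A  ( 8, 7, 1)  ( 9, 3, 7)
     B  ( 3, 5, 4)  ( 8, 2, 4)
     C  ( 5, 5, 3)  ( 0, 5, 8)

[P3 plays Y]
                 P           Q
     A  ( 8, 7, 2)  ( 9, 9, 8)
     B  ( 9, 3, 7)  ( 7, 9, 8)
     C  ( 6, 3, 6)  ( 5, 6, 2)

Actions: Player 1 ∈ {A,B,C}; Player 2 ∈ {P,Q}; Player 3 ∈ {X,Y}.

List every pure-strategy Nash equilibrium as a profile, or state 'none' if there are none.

(A,P,X): not NE [P3→Y gives 2>1]
(A,P,Y): not NE [P1→B gives 9>8; P2→Q gives 9>7]
(A,Q,X): not NE [P2→P gives 7>3; P3→Y gives 8>7]
(A,Q,Y): NE
(B,P,X): not NE [P1→A gives 8>3; P3→Y gives 7>4]
(B,P,Y): not NE [P2→Q gives 9>3]
(B,Q,X): not NE [P1→A gives 9>8; P2→P gives 5>2; P3→Y gives 8>4]
(B,Q,Y): not NE [P1→A gives 9>7]
(C,P,X): not NE [P1→A gives 8>5; P3→Y gives 6>3]
(C,P,Y): not NE [P1→B gives 9>6; P2→Q gives 6>3]
(C,Q,X): not NE [P1→A gives 9>0]
(C,Q,Y): not NE [P1→A gives 9>5; P3→X gives 8>2]

NE set: (A,Q,Y)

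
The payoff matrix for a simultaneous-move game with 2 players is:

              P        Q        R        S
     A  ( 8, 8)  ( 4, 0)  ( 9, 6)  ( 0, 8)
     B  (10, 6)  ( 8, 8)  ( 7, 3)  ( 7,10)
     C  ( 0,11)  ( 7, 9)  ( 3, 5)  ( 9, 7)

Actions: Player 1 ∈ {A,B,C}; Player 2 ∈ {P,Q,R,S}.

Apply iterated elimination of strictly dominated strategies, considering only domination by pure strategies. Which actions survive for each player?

P2 drop R (P beats it: A:8>6 B:6>3 C:11>5)
P1 drop A (B beats it: P:10>8 Q:8>4 S:7>0)
P1→{B,C} P2→{P,Q,S}

IESDS → P1:{B,C} P2:{P,Q,S}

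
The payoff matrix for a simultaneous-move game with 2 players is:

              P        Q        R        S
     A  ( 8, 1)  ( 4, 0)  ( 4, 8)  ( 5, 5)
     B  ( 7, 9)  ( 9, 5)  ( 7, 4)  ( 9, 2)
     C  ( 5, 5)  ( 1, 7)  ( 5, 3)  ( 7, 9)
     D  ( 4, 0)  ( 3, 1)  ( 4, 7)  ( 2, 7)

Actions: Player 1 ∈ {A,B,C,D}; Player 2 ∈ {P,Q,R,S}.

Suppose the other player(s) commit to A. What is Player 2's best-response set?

BR_2 = {R}

u_2(P vs A) = 1
u_2(Q vs A) = 0
u_2(R vs A) = 8
u_2(S vs A) = 5
max payoff 8 at {R}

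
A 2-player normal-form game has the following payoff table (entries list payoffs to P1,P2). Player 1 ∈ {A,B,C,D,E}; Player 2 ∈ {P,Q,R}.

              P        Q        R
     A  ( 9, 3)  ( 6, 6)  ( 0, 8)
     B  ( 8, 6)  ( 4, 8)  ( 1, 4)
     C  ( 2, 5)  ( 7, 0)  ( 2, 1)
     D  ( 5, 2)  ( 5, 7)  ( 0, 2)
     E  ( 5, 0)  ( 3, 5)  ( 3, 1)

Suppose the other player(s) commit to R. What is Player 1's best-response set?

u_1(A vs R) = 0
u_1(B vs R) = 1
u_1(C vs R) = 2
u_1(D vs R) = 0
u_1(E vs R) = 3
max payoff 3 at {E}

P1 best: {E}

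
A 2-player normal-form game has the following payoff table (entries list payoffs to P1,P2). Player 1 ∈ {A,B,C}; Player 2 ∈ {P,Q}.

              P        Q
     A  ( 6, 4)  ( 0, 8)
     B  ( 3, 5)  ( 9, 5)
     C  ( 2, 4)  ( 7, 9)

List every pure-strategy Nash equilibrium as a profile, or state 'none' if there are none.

NE set: (B,Q)

(A,P): not NE [P2→Q gives 8>4]
(A,Q): not NE [P1→B gives 9>0]
(B,P): not NE [P1→A gives 6>3]
(B,Q): NE
(C,P): not NE [P1→A gives 6>2; P2→Q gives 9>4]
(C,Q): not NE [P1→B gives 9>7]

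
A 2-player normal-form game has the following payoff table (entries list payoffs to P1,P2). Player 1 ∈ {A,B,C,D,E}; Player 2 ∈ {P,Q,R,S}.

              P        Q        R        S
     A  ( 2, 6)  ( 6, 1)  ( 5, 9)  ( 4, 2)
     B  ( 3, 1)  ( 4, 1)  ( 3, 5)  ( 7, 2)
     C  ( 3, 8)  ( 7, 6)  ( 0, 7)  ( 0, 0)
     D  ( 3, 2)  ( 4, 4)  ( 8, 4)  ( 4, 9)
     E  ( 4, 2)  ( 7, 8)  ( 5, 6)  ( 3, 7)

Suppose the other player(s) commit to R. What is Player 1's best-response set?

P1 best: {D}

u_1(A vs R) = 5
u_1(B vs R) = 3
u_1(C vs R) = 0
u_1(D vs R) = 8
u_1(E vs R) = 5
max payoff 8 at {D}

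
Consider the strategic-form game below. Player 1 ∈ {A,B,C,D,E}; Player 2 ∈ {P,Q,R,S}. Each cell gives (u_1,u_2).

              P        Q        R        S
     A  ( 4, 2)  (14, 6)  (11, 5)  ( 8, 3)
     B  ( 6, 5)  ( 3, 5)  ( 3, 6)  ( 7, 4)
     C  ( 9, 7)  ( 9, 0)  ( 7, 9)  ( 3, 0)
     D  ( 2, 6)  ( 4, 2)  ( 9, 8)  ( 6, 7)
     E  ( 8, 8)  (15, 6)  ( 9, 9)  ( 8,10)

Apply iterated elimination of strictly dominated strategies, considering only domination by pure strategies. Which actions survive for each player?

Remaining: P1:{A,E} P2:{Q,R,S}

P1 drop B (E beats it: P:8>6 Q:15>3 R:9>3 S:8>7)
P1 drop D (A beats it: P:4>2 Q:14>4 R:11>9 S:8>6)
P2 drop P (R beats it: A:5>2 C:9>7 E:9>8)
P1 drop C (A beats it: Q:14>9 R:11>7 S:8>3)
P1→{A,E} P2→{Q,R,S}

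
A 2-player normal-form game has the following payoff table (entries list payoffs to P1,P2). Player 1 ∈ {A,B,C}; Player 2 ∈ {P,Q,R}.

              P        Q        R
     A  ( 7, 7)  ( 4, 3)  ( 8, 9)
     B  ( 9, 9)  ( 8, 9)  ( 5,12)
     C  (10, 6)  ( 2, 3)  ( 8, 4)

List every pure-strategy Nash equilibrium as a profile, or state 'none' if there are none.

Nash profiles: (A,R), (C,P)

(A,P): not NE [P1→C gives 10>7; P2→R gives 9>7]
(A,Q): not NE [P1→B gives 8>4; P2→R gives 9>3]
(A,R): NE
(B,P): not NE [P1→C gives 10>9; P2→R gives 12>9]
(B,Q): not NE [P2→R gives 12>9]
(B,R): not NE [P1→C gives 8>5]
(C,P): NE
(C,Q): not NE [P1→B gives 8>2; P2→P gives 6>3]
(C,R): not NE [P2→P gives 6>4]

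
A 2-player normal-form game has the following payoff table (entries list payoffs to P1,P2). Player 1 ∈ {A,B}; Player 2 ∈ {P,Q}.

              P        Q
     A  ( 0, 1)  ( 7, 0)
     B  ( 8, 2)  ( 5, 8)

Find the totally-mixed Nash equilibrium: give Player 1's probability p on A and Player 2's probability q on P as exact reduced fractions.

P1 indiff ⇒ q·0+(1-q)·7 = q·8+(1-q)·5 ⇒ q(-8) = (1-q)(-2) ⇒ q = 1/5
P2 indiff ⇒ p·1+(1-p)·2 = p·0+(1-p)·8 ⇒ p(1) = (1-p)(6) ⇒ p = 6/7

P1 mixes 6/7 on A; P2 mixes 1/5 on P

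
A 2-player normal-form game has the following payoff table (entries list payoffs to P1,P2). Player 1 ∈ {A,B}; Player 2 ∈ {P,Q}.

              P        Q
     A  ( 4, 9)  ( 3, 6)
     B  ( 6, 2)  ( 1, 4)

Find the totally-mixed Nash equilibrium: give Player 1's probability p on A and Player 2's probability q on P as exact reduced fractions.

p=2/5, q=1/2

P1 indiff ⇒ q·4+(1-q)·3 = q·6+(1-q)·1 ⇒ q(-2) = (1-q)(-2) ⇒ q = 1/2
P2 indiff ⇒ p·9+(1-p)·2 = p·6+(1-p)·4 ⇒ p(3) = (1-p)(2) ⇒ p = 2/5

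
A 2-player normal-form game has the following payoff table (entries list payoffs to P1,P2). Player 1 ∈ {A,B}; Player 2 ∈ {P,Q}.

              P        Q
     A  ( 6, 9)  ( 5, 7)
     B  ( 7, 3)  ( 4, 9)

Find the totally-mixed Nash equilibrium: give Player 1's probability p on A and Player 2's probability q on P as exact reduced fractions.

p=3/4, q=1/2

P1 indiff ⇒ q·6+(1-q)·5 = q·7+(1-q)·4 ⇒ q(-1) = (1-q)(-1) ⇒ q = 1/2
P2 indiff ⇒ p·9+(1-p)·3 = p·7+(1-p)·9 ⇒ p(2) = (1-p)(6) ⇒ p = 3/4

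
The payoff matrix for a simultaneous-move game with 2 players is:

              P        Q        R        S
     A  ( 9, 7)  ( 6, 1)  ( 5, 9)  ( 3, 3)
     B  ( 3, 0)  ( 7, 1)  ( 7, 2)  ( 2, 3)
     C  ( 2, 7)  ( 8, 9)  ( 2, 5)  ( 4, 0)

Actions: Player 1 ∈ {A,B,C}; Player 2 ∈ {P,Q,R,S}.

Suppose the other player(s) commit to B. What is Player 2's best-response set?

BR_2 = {S}

u_2(P vs B) = 0
u_2(Q vs B) = 1
u_2(R vs B) = 2
u_2(S vs B) = 3
max payoff 3 at {S}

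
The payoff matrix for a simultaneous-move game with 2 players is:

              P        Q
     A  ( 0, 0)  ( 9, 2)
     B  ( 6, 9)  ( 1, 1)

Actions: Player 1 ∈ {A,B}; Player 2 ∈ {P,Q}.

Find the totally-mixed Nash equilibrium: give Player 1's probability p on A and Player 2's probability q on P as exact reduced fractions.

P1 indiff ⇒ q·0+(1-q)·9 = q·6+(1-q)·1 ⇒ q(-6) = (1-q)(-8) ⇒ q = 4/7
P2 indiff ⇒ p·0+(1-p)·9 = p·2+(1-p)·1 ⇒ p(-2) = (1-p)(-8) ⇒ p = 4/5

(p,q) = (4/5, 4/7)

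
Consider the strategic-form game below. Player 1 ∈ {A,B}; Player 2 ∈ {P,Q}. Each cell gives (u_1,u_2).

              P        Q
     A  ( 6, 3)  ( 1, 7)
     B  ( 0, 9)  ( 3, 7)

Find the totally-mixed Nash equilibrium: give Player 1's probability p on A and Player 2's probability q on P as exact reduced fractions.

P1 indiff ⇒ q·6+(1-q)·1 = q·0+(1-q)·3 ⇒ q(6) = (1-q)(2) ⇒ q = 1/4
P2 indiff ⇒ p·3+(1-p)·9 = p·7+(1-p)·7 ⇒ p(-4) = (1-p)(-2) ⇒ p = 1/3

(p,q) = (1/3, 1/4)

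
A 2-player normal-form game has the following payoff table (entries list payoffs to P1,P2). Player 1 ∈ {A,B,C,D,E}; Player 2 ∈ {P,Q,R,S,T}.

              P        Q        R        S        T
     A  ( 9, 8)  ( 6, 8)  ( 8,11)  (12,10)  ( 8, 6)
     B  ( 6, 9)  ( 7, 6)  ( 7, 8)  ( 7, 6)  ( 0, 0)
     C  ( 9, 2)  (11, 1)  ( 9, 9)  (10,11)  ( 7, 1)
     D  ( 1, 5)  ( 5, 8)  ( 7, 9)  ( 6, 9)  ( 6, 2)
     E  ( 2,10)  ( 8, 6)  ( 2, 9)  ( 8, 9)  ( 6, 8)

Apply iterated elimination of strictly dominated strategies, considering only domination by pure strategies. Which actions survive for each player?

P1 drop B (C beats it: P:9>6 Q:11>7 R:9>7 S:10>7 T:7>0)
P1 drop D (A beats it: P:9>1 Q:6>5 R:8>7 S:12>6 T:8>6)
P1 drop E (C beats it: P:9>2 Q:11>8 R:9>2 S:10>8 T:7>6)
P2 drop P (R beats it: A:11>8 C:9>2)
P2 drop Q (R beats it: A:11>8 C:9>1)
P2 drop T (R beats it: A:11>6 C:9>1)
P1→{A,C} P2→{R,S}

Survivors P1:{A,C} P2:{R,S}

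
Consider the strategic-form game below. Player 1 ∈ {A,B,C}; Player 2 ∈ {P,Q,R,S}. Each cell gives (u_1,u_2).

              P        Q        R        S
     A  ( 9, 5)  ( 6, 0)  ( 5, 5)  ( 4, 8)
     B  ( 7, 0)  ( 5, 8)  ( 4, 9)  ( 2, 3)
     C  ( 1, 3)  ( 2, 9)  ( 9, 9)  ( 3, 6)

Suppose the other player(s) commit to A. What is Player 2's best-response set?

argmax u_2 = {S}

u_2(P vs A) = 5
u_2(Q vs A) = 0
u_2(R vs A) = 5
u_2(S vs A) = 8
max payoff 8 at {S}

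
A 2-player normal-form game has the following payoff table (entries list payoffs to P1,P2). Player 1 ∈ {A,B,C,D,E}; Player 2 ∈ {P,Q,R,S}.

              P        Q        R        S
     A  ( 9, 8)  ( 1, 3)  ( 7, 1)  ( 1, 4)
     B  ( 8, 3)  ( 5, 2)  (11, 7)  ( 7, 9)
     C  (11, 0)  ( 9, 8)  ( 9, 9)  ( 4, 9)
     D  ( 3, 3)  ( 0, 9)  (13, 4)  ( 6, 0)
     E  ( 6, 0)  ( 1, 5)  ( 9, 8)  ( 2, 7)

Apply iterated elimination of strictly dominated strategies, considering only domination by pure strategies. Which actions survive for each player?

IESDS → P1:{B,C,D} P2:{Q,R,S}

P1 drop A (C beats it: P:11>9 Q:9>1 R:9>7 S:4>1)
P1 drop E (B beats it: P:8>6 Q:5>1 R:11>9 S:7>2)
P2 drop P (R beats it: B:7>3 C:9>0 D:4>3)
P1→{B,C,D} P2→{Q,R,S}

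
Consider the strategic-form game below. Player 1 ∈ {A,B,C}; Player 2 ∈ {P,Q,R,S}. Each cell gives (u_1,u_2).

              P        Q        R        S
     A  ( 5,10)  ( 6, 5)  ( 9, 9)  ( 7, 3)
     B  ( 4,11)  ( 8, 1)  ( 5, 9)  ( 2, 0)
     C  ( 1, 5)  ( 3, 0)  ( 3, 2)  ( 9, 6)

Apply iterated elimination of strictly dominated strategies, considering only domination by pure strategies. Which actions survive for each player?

P2 drop Q (P beats it: A:10>5 B:11>1 C:5>0)
P1 drop B (A beats it: P:5>4 R:9>5 S:7>2)
P2 drop R (P beats it: A:10>9 C:5>2)
P1→{A,C} P2→{P,S}

Remaining: P1:{A,C} P2:{P,S}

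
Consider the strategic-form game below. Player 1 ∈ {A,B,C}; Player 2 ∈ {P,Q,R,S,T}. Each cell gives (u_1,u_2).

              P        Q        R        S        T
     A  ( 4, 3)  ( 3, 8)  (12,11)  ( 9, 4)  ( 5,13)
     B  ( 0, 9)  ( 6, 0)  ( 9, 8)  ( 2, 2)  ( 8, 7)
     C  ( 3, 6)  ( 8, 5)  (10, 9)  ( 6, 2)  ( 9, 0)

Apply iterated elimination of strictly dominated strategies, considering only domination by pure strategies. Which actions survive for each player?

P1 drop B (C beats it: P:3>0 Q:8>6 R:10>9 S:6>2 T:9>8)
P2 drop P (R beats it: A:11>3 C:9>6)
P2 drop Q (R beats it: A:11>8 C:9>5)
P2 drop S (R beats it: A:11>4 C:9>2)
P1→{A,C} P2→{R,T}

Survivors P1:{A,C} P2:{R,T}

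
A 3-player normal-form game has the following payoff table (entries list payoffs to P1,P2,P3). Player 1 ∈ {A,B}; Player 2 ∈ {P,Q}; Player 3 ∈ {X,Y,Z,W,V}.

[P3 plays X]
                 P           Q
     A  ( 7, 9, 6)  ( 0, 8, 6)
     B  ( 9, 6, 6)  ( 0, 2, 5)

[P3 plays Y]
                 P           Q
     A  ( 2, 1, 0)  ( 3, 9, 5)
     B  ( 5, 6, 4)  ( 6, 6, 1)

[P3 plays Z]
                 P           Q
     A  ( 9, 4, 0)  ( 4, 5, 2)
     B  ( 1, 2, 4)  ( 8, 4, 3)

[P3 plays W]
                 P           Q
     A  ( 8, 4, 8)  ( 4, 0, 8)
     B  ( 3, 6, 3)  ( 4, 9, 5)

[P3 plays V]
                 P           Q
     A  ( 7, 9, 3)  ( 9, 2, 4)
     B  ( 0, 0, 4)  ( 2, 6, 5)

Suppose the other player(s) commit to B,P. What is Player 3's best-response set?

u_3(X vs B,P) = 6
u_3(Y vs B,P) = 4
u_3(Z vs B,P) = 4
u_3(W vs B,P) = 3
u_3(V vs B,P) = 4
max payoff 6 at {X}

argmax u_3 = {X}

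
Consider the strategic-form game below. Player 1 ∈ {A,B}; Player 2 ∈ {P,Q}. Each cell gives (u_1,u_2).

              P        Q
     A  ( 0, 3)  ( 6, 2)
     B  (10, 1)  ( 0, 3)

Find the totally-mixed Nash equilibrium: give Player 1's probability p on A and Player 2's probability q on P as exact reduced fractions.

(p,q) = (2/3, 3/8)

P1 indiff ⇒ q·0+(1-q)·6 = q·10+(1-q)·0 ⇒ q(-10) = (1-q)(-6) ⇒ q = 3/8
P2 indiff ⇒ p·3+(1-p)·1 = p·2+(1-p)·3 ⇒ p(1) = (1-p)(2) ⇒ p = 2/3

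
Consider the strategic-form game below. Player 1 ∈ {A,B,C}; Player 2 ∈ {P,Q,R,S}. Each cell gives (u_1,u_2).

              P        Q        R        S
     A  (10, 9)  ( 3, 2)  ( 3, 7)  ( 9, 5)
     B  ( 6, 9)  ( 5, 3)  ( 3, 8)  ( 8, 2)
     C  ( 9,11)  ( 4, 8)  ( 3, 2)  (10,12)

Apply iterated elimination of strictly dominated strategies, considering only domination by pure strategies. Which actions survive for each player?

Survivors P1:{A,C} P2:{P,S}

P2 drop Q (P beats it: A:9>2 B:9>3 C:11>8)
P2 drop R (P beats it: A:9>7 B:9>8 C:11>2)
P1 drop B (A beats it: P:10>6 S:9>8)
P1→{A,C} P2→{P,S}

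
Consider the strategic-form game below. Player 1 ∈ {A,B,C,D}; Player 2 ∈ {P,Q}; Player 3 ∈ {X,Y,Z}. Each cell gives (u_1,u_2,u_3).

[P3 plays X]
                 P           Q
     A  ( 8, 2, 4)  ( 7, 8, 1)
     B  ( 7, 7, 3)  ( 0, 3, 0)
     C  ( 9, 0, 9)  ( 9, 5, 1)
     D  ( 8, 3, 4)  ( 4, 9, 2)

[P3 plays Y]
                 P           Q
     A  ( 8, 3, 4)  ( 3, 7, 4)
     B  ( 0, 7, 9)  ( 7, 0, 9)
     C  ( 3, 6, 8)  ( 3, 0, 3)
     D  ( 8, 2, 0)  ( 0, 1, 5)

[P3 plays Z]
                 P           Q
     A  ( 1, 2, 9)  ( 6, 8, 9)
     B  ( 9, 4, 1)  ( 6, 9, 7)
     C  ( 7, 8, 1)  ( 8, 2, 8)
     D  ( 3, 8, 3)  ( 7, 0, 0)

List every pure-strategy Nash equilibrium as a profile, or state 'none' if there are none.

No pure NE.

(A,P,X): not NE [P1→C gives 9>8; P2→Q gives 8>2; P3→Z gives 9>4]
(A,P,Y): not NE [P2→Q gives 7>3; P3→Z gives 9>4]
(A,P,Z): not NE [P1→B gives 9>1; P2→Q gives 8>2]
(A,Q,X): not NE [P1→C gives 9>7; P3→Z gives 9>1]
(A,Q,Y): not NE [P1→B gives 7>3; P3→Z gives 9>4]
(A,Q,Z): not NE [P1→C gives 8>6]
(B,P,X): not NE [P1→C gives 9>7; P3→Y gives 9>3]
(B,P,Y): not NE [P1→D gives 8>0]
(B,P,Z): not NE [P2→Q gives 9>4; P3→Y gives 9>1]
(B,Q,X): not NE [P1→C gives 9>0; P2→P gives 7>3; P3→Y gives 9>0]
(B,Q,Y): not NE [P2→P gives 7>0]
(B,Q,Z): not NE [P1→C gives 8>6; P3→Y gives 9>7]
(C,P,X): not NE [P2→Q gives 5>0]
(C,P,Y): not NE [P1→D gives 8>3; P3→X gives 9>8]
(C,P,Z): not NE [P1→B gives 9>7; P3→X gives 9>1]
(C,Q,X): not NE [P3→Z gives 8>1]
(C,Q,Y): not NE [P1→B gives 7>3; P2→P gives 6>0; P3→Z gives 8>3]
(C,Q,Z): not NE [P2→P gives 8>2]
(D,P,X): not NE [P1→C gives 9>8; P2→Q gives 9>3]
(D,P,Y): not NE [P3→X gives 4>0]
(D,P,Z): not NE [P1→B gives 9>3; P3→X gives 4>3]
(D,Q,X): not NE [P1→C gives 9>4; P3→Y gives 5>2]
(D,Q,Y): not NE [P1→B gives 7>0; P2→P gives 2>1]
(D,Q,Z): not NE [P1→C gives 8>7; P2→P gives 8>0; P3→Y gives 5>0]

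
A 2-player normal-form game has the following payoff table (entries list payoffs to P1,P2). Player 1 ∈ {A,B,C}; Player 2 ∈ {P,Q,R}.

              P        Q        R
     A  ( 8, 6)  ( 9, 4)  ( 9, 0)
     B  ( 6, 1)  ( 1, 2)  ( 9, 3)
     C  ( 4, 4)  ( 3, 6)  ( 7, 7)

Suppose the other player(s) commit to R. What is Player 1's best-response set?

BR_1 = {A,B}

u_1(A vs R) = 9
u_1(B vs R) = 9
u_1(C vs R) = 7
max payoff 9 at {A,B}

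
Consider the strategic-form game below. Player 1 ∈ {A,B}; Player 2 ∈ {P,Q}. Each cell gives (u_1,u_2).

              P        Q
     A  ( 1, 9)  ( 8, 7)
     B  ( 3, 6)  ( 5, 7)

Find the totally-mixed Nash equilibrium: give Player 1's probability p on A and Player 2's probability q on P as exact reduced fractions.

P1 indiff ⇒ q·1+(1-q)·8 = q·3+(1-q)·5 ⇒ q(-2) = (1-q)(-3) ⇒ q = 3/5
P2 indiff ⇒ p·9+(1-p)·6 = p·7+(1-p)·7 ⇒ p(2) = (1-p)(1) ⇒ p = 1/3

(p,q) = (1/3, 3/5)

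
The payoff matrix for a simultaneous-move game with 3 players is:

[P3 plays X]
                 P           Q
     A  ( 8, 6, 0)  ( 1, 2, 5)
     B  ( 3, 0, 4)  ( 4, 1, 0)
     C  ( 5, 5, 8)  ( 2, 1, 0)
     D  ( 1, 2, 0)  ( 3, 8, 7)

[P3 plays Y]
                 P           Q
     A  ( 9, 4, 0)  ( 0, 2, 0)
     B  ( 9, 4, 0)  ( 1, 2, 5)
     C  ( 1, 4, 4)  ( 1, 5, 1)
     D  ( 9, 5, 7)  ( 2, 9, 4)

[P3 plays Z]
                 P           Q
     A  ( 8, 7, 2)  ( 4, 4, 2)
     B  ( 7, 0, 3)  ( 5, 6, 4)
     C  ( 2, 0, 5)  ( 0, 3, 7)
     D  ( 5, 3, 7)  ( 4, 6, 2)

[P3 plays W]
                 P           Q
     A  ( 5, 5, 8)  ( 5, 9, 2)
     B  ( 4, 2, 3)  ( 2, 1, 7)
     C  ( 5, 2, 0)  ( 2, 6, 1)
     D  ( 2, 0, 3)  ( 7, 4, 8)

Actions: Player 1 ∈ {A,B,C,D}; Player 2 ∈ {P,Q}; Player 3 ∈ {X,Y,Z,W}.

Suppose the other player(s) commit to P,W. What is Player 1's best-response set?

u_1(A vs P,W) = 5
u_1(B vs P,W) = 4
u_1(C vs P,W) = 5
u_1(D vs P,W) = 2
max payoff 5 at {A,C}

argmax u_1 = {A,C}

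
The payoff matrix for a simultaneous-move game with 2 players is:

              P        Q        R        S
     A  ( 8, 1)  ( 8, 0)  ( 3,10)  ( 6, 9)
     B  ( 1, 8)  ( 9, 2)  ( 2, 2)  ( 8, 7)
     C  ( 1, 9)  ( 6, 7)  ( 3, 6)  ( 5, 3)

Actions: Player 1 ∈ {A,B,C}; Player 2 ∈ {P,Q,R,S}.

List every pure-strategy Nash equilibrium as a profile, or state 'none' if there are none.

NE set: (A,R)

(A,P): not NE [P2→R gives 10>1]
(A,Q): not NE [P1→B gives 9>8; P2→R gives 10>0]
(A,R): NE
(A,S): not NE [P1→B gives 8>6; P2→R gives 10>9]
(B,P): not NE [P1→A gives 8>1]
(B,Q): not NE [P2→P gives 8>2]
(B,R): not NE [P1→C gives 3>2; P2→P gives 8>2]
(B,S): not NE [P2→P gives 8>7]
(C,P): not NE [P1→A gives 8>1]
(C,Q): not NE [P1→B gives 9>6; P2→P gives 9>7]
(C,R): not NE [P2→P gives 9>6]
(C,S): not NE [P1→B gives 8>5; P2→P gives 9>3]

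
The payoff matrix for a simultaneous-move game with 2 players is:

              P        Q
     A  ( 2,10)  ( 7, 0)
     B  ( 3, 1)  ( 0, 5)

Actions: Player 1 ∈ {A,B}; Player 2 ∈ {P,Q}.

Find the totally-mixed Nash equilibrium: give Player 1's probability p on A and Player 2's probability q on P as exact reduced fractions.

(p,q) = (2/7, 7/8)

P1 indiff ⇒ q·2+(1-q)·7 = q·3+(1-q)·0 ⇒ q(-1) = (1-q)(-7) ⇒ q = 7/8
P2 indiff ⇒ p·10+(1-p)·1 = p·0+(1-p)·5 ⇒ p(10) = (1-p)(4) ⇒ p = 2/7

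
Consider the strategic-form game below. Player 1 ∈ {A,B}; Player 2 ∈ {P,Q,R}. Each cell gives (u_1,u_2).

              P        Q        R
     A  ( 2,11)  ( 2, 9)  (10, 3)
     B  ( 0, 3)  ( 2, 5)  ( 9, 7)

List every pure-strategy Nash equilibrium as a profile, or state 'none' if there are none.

Nash profiles: (A,P)

(A,P): NE
(A,Q): not NE [P2→P gives 11>9]
(A,R): not NE [P2→P gives 11>3]
(B,P): not NE [P1→A gives 2>0; P2→R gives 7>3]
(B,Q): not NE [P2→R gives 7>5]
(B,R): not NE [P1→A gives 10>9]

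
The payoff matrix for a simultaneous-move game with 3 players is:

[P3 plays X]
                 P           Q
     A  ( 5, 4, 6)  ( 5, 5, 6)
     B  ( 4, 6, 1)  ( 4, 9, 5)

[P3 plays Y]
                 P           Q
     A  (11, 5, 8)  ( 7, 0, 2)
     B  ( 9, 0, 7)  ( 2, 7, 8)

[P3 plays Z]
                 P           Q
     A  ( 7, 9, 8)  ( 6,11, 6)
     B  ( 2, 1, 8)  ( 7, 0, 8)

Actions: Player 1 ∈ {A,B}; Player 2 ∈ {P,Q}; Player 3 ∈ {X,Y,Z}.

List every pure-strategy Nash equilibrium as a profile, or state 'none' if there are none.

PSNE = {(A,P,Y), (A,Q,X)}

(A,P,X): not NE [P2→Q gives 5>4; P3→Z gives 8>6]
(A,P,Y): NE
(A,P,Z): not NE [P2→Q gives 11>9]
(A,Q,X): NE
(A,Q,Y): not NE [P2→P gives 5>0; P3→Z gives 6>2]
(A,Q,Z): not NE [P1→B gives 7>6]
(B,P,X): not NE [P1→A gives 5>4; P2→Q gives 9>6; P3→Z gives 8>1]
(B,P,Y): not NE [P1→A gives 11>9; P2→Q gives 7>0; P3→Z gives 8>7]
(B,P,Z): not NE [P1→A gives 7>2]
(B,Q,X): not NE [P1→A gives 5>4; P3→Z gives 8>5]
(B,Q,Y): not NE [P1→A gives 7>2]
(B,Q,Z): not NE [P2→P gives 1>0]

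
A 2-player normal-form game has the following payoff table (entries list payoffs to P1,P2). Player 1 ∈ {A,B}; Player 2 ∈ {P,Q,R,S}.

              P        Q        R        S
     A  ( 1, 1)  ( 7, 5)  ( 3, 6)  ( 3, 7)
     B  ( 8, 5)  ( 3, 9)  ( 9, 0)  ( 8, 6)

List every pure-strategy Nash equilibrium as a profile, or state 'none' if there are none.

No pure NE.

(A,P): not NE [P1→B gives 8>1; P2→S gives 7>1]
(A,Q): not NE [P2→S gives 7>5]
(A,R): not NE [P1→B gives 9>3; P2→S gives 7>6]
(A,S): not NE [P1→B gives 8>3]
(B,P): not NE [P2→Q gives 9>5]
(B,Q): not NE [P1→A gives 7>3]
(B,R): not NE [P2→Q gives 9>0]
(B,S): not NE [P2→Q gives 9>6]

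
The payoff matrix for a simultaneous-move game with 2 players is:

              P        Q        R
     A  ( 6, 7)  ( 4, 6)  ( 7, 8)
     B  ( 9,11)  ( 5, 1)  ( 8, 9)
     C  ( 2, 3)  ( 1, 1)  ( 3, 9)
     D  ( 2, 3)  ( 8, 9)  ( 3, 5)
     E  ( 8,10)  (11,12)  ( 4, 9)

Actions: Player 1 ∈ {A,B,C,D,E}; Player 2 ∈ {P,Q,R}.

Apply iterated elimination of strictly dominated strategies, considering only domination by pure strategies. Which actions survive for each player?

P1 drop A (B beats it: P:9>6 Q:5>4 R:8>7)
P1 drop C (B beats it: P:9>2 Q:5>1 R:8>3)
P1 drop D (E beats it: P:8>2 Q:11>8 R:4>3)
P2 drop R (P beats it: B:11>9 E:10>9)
P1→{B,E} P2→{P,Q}

Survivors P1:{B,E} P2:{P,Q}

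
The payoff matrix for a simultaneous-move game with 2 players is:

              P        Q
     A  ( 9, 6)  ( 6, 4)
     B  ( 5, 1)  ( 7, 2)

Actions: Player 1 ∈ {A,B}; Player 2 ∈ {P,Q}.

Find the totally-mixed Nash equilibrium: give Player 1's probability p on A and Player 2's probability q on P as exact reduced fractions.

p=1/3, q=1/5

P1 indiff ⇒ q·9+(1-q)·6 = q·5+(1-q)·7 ⇒ q(4) = (1-q)(1) ⇒ q = 1/5
P2 indiff ⇒ p·6+(1-p)·1 = p·4+(1-p)·2 ⇒ p(2) = (1-p)(1) ⇒ p = 1/3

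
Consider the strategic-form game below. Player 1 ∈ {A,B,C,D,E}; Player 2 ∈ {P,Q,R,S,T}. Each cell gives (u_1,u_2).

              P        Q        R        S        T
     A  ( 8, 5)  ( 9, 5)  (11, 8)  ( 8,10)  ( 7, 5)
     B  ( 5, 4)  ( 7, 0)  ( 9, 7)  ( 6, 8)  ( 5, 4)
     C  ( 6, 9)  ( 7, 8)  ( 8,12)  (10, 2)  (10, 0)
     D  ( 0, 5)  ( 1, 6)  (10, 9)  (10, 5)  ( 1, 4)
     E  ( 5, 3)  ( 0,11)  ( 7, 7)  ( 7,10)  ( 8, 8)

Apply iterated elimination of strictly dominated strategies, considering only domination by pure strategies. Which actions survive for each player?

P1 drop B (A beats it: P:8>5 Q:9>7 R:11>9 S:8>6 T:7>5)
P1 drop E (C beats it: P:6>5 Q:7>0 R:8>7 S:10>7 T:10>8)
P2 drop P (R beats it: A:8>5 C:12>9 D:9>5)
P2 drop Q (R beats it: A:8>5 C:12>8 D:9>6)
P2 drop T (R beats it: A:8>5 C:12>0 D:9>4)
P1→{A,C,D} P2→{R,S}

Survivors P1:{A,C,D} P2:{R,S}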